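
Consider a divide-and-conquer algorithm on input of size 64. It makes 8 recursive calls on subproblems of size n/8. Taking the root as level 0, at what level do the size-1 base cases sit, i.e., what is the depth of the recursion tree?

For divide and conquer with division factor 8:

Problem sizes at each level:
Level 0: 64
Level 1: 8
Level 2: 1

The root is level 0 and the size-1 base case is level 2 (the tree spans levels 0 through 2, i.e. 3 levels counting the root), so the depth is the number of divisions: log_8(64) = 2

The recursion tree depth is log_8(64) = 2. At each level, the problem size is divided by 8, so it takes 2 divisions to reduce to a base case of size 1. The algorithm makes 8 recursive calls at each level.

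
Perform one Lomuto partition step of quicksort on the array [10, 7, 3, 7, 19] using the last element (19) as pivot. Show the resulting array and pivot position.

Lomuto partition with pivot = 19:

Initial array: [10, 7, 3, 7, 19]

arr[0]=10 <= 19: swap with position 0, array becomes [10, 7, 3, 7, 19]
arr[1]=7 <= 19: swap with position 1, array becomes [10, 7, 3, 7, 19]
arr[2]=3 <= 19: swap with position 2, array becomes [10, 7, 3, 7, 19]
arr[3]=7 <= 19: swap with position 3, array becomes [10, 7, 3, 7, 19]

Place pivot at position 4: [10, 7, 3, 7, 19]
Pivot position: 4

After partitioning with pivot 19, the array becomes [10, 7, 3, 7, 19]. The pivot is placed at index 4. All elements to the left of the pivot are <= 19, and all elements to the right are > 19.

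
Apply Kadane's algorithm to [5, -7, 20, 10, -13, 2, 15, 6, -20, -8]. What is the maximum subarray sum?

Using Kadane's algorithm on [5, -7, 20, 10, -13, 2, 15, 6, -20, -8]:

Scanning through the array:
Position 1 (value -7): max_ending_here = -2, max_so_far = 5
Position 2 (value 20): max_ending_here = 20, max_so_far = 20
Position 3 (value 10): max_ending_here = 30, max_so_far = 30
Position 4 (value -13): max_ending_here = 17, max_so_far = 30
Position 5 (value 2): max_ending_here = 19, max_so_far = 30
Position 6 (value 15): max_ending_here = 34, max_so_far = 34
Position 7 (value 6): max_ending_here = 40, max_so_far = 40
Position 8 (value -20): max_ending_here = 20, max_so_far = 40
Position 9 (value -8): max_ending_here = 12, max_so_far = 40

Maximum subarray: [20, 10, -13, 2, 15, 6]
Maximum sum: 40

The maximum subarray is [20, 10, -13, 2, 15, 6] with sum 40. This subarray runs from index 2 to index 7.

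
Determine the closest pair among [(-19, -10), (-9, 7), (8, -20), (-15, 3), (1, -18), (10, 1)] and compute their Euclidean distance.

Computing all pairwise distances among 6 points:

d((-19, -10), (-9, 7)) = 19.7231
d((-19, -10), (8, -20)) = 28.7924
d((-19, -10), (-15, 3)) = 13.6015
d((-19, -10), (1, -18)) = 21.5407
d((-19, -10), (10, 1)) = 31.0161
d((-9, 7), (8, -20)) = 31.9061
d((-9, 7), (-15, 3)) = 7.2111 <-- minimum
d((-9, 7), (1, -18)) = 26.9258
d((-9, 7), (10, 1)) = 19.9249
d((8, -20), (-15, 3)) = 32.5269
d((8, -20), (1, -18)) = 7.2801
d((8, -20), (10, 1)) = 21.095
d((-15, 3), (1, -18)) = 26.4008
d((-15, 3), (10, 1)) = 25.0799
d((1, -18), (10, 1)) = 21.0238

Closest pair: (-9, 7) and (-15, 3) with distance 7.2111

The closest pair is (-9, 7) and (-15, 3) with Euclidean distance 7.2111. For 6 points, brute-force pairwise comparison is shown above. For large n, the divide-and-conquer algorithm (sort by x, recurse on halves, check the dividing strip) achieves O(n log n).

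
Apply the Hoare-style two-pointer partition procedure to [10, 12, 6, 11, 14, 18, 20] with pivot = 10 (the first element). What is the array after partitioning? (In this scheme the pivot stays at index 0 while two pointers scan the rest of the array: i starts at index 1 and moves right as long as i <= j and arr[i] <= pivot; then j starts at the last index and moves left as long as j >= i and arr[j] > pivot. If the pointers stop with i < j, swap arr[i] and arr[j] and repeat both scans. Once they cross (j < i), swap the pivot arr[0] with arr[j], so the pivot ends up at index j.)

Hoare-style two-pointer partition with pivot = 10:

Initial array: [10, 12, 6, 11, 14, 18, 20]

Pointers start at i = 1, j = 6.
i stops at index 1 (arr[1]=12 > 10), j stops at index 2 (arr[2]=6 <= 10): swap arr[1] and arr[2], array becomes [10, 6, 12, 11, 14, 18, 20]
i ends at 2, j ends at 1: the pointers have crossed (j < i), so scanning stops.

Swap pivot arr[0] with arr[1] to place pivot at position 1: [6, 10, 12, 11, 14, 18, 20]
Pivot position: 1

After partitioning with pivot 10, the array becomes [6, 10, 12, 11, 14, 18, 20]. The pivot is placed at index 1. All elements to the left of the pivot are <= 10, and all elements to the right are > 10.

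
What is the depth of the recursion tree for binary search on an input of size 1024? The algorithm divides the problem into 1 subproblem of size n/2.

For divide and conquer with division factor 2:

Problem sizes at each level:
Level 0: 1024
Level 1: 512
Level 2: 256
Level 3: 128
Level 4: 64
Level 5: 32
Level 6: 16
Level 7: 8
Level 8: 4
Level 9: 2
Level 10: 1

The root is level 0 and the size-1 base case is level 10 (the tree spans levels 0 through 10, i.e. 11 levels counting the root), so the depth is the number of divisions: log_2(1024) = 10

The recursion tree depth is log_2(1024) = 10. At each level, the problem size is divided by 2, so it takes 10 divisions to reduce to a base case of size 1. The algorithm makes 1 recursive call at each level.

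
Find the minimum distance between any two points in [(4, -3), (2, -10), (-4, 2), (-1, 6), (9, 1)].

Computing all pairwise distances among 5 points:

d((4, -3), (2, -10)) = 7.2801
d((4, -3), (-4, 2)) = 9.434
d((4, -3), (-1, 6)) = 10.2956
d((4, -3), (9, 1)) = 6.4031
d((2, -10), (-4, 2)) = 13.4164
d((2, -10), (-1, 6)) = 16.2788
d((2, -10), (9, 1)) = 13.0384
d((-4, 2), (-1, 6)) = 5.0 <-- minimum
d((-4, 2), (9, 1)) = 13.0384
d((-1, 6), (9, 1)) = 11.1803

Closest pair: (-4, 2) and (-1, 6) with distance 5.0

The closest pair is (-4, 2) and (-1, 6) with Euclidean distance 5.0. For 5 points, brute-force pairwise comparison is shown above. For large n, the divide-and-conquer algorithm (sort by x, recurse on halves, check the dividing strip) achieves O(n log n).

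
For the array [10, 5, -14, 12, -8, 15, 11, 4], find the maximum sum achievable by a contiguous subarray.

Using Kadane's algorithm on [10, 5, -14, 12, -8, 15, 11, 4]:

Scanning through the array:
Position 1 (value 5): max_ending_here = 15, max_so_far = 15
Position 2 (value -14): max_ending_here = 1, max_so_far = 15
Position 3 (value 12): max_ending_here = 13, max_so_far = 15
Position 4 (value -8): max_ending_here = 5, max_so_far = 15
Position 5 (value 15): max_ending_here = 20, max_so_far = 20
Position 6 (value 11): max_ending_here = 31, max_so_far = 31
Position 7 (value 4): max_ending_here = 35, max_so_far = 35

Maximum subarray: [10, 5, -14, 12, -8, 15, 11, 4]
Maximum sum: 35

The maximum subarray is [10, 5, -14, 12, -8, 15, 11, 4] with sum 35. This subarray runs from index 0 to index 7.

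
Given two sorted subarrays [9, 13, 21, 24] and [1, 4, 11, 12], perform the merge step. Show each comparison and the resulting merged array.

Merging process:

Compare 9 vs 1: take 1 from right. Merged: [1]
Compare 9 vs 4: take 4 from right. Merged: [1, 4]
Compare 9 vs 11: take 9 from left. Merged: [1, 4, 9]
Compare 13 vs 11: take 11 from right. Merged: [1, 4, 9, 11]
Compare 13 vs 12: take 12 from right. Merged: [1, 4, 9, 11, 12]
Append remaining from left: [13, 21, 24]. Merged: [1, 4, 9, 11, 12, 13, 21, 24]

Final merged array: [1, 4, 9, 11, 12, 13, 21, 24]
Total comparisons: 5

The merged array is [1, 4, 9, 11, 12, 13, 21, 24], requiring 5 comparisons. The merge step runs in O(n) time where n is the total number of elements.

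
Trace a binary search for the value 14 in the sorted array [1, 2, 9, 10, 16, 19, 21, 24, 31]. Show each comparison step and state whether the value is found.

Binary search for 14 in [1, 2, 9, 10, 16, 19, 21, 24, 31]:

lo=0, hi=8, mid=4, arr[mid]=16 -> 16 > 14, search left half
lo=0, hi=3, mid=1, arr[mid]=2 -> 2 < 14, search right half
lo=2, hi=3, mid=2, arr[mid]=9 -> 9 < 14, search right half
lo=3, hi=3, mid=3, arr[mid]=10 -> 10 < 14, search right half
lo=4 > hi=3, target 14 not found

Binary search determines that 14 is not in the array after 4 comparisons. The search space was exhausted without finding the target.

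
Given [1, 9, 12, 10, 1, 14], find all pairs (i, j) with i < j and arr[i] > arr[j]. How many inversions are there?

Finding inversions in [1, 9, 12, 10, 1, 14]:

(1, 4): arr[1]=9 > arr[4]=1
(2, 3): arr[2]=12 > arr[3]=10
(2, 4): arr[2]=12 > arr[4]=1
(3, 4): arr[3]=10 > arr[4]=1

Total inversions: 4

The array has 4 inversion(s): (1,4), (2,3), (2,4), (3,4). Each pair (i,j) satisfies i < j and arr[i] > arr[j].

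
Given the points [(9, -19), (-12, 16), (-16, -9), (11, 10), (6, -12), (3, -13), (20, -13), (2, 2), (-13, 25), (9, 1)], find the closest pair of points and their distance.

Computing all pairwise distances among 10 points:

d((9, -19), (-12, 16)) = 40.8167
d((9, -19), (-16, -9)) = 26.9258
d((9, -19), (11, 10)) = 29.0689
d((9, -19), (6, -12)) = 7.6158
d((9, -19), (3, -13)) = 8.4853
d((9, -19), (20, -13)) = 12.53
d((9, -19), (2, 2)) = 22.1359
d((9, -19), (-13, 25)) = 49.1935
d((9, -19), (9, 1)) = 20.0
d((-12, 16), (-16, -9)) = 25.318
d((-12, 16), (11, 10)) = 23.7697
d((-12, 16), (6, -12)) = 33.2866
d((-12, 16), (3, -13)) = 32.6497
d((-12, 16), (20, -13)) = 43.1856
d((-12, 16), (2, 2)) = 19.799
d((-12, 16), (-13, 25)) = 9.0554
d((-12, 16), (9, 1)) = 25.807
d((-16, -9), (11, 10)) = 33.0151
d((-16, -9), (6, -12)) = 22.2036
d((-16, -9), (3, -13)) = 19.4165
d((-16, -9), (20, -13)) = 36.2215
d((-16, -9), (2, 2)) = 21.095
d((-16, -9), (-13, 25)) = 34.1321
d((-16, -9), (9, 1)) = 26.9258
d((11, 10), (6, -12)) = 22.561
d((11, 10), (3, -13)) = 24.3516
d((11, 10), (20, -13)) = 24.6982
d((11, 10), (2, 2)) = 12.0416
d((11, 10), (-13, 25)) = 28.3019
d((11, 10), (9, 1)) = 9.2195
d((6, -12), (3, -13)) = 3.1623 <-- minimum
d((6, -12), (20, -13)) = 14.0357
d((6, -12), (2, 2)) = 14.5602
d((6, -12), (-13, 25)) = 41.5933
d((6, -12), (9, 1)) = 13.3417
d((3, -13), (20, -13)) = 17.0
d((3, -13), (2, 2)) = 15.0333
d((3, -13), (-13, 25)) = 41.2311
d((3, -13), (9, 1)) = 15.2315
d((20, -13), (2, 2)) = 23.4307
d((20, -13), (-13, 25)) = 50.3289
d((20, -13), (9, 1)) = 17.8045
d((2, 2), (-13, 25)) = 27.4591
d((2, 2), (9, 1)) = 7.0711
d((-13, 25), (9, 1)) = 32.5576

Closest pair: (6, -12) and (3, -13) with distance 3.1623

The closest pair is (6, -12) and (3, -13) with Euclidean distance 3.1623. For 10 points, brute-force pairwise comparison is shown above. For large n, the divide-and-conquer algorithm (sort by x, recurse on halves, check the dividing strip) achieves O(n log n).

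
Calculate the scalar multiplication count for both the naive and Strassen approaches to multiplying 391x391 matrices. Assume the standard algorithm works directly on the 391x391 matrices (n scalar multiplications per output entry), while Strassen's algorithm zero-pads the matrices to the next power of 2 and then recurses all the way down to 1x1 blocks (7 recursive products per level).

Matrix multiplication for 391x391 matrices:

Strassen's algorithm requires power-of-2 dimensions. Pad 391x391 to 512x512 (next power of 2).

Standard algorithm: 391^3 = 59776471 multiplications
Strassen's algorithm: 7^(log2(512)) = 7^9 = 40353607 multiplications
Savings: 59776471 - 40353607 = 19422864 multiplications

Standard: 59776471 multiplications (391^3). Strassen: 40353607 multiplications (7^9, after padding to 512x512). Strassen reduces 8 recursive multiplications to 7 at each level.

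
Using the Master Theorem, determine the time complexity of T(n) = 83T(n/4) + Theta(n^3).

Master Theorem for T(n) = 83T(n/4) + O(n^3):

a = 83, b = 4, c = 3
log_b(a) = log_4(83) = 3.1875

Case 1: c = 3 < log_4(83) = 3.1875
T(n) = O(n^(log_4 83))

For T(n) = 83T(n/4) + O(n^3): log_4(83) = 3.1875. This is Case 1 of the Master Theorem (c < log_b(a), work dominated by leaves), giving O(n^(log_4 83)).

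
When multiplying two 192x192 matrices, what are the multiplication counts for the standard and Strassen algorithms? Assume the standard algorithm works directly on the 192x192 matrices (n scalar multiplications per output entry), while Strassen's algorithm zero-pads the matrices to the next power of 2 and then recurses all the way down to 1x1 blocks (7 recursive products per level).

Matrix multiplication for 192x192 matrices:

Strassen's algorithm requires power-of-2 dimensions. Pad 192x192 to 256x256 (next power of 2).

Standard algorithm: 192^3 = 7077888 multiplications
Strassen's algorithm: 7^(log2(256)) = 7^8 = 5764801 multiplications
Savings: 7077888 - 5764801 = 1313087 multiplications

Standard: 7077888 multiplications (192^3). Strassen: 5764801 multiplications (7^8, after padding to 256x256). Strassen reduces 8 recursive multiplications to 7 at each level.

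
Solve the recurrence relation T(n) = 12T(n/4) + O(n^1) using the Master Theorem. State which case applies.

Master Theorem for T(n) = 12T(n/4) + O(n^1):

a = 12, b = 4, c = 1
log_b(a) = log_4(12) = 1.7925

Case 1: c = 1 < log_4(12) = 1.7925
T(n) = O(n^(log_4 12))

For T(n) = 12T(n/4) + O(n^1): log_4(12) = 1.7925. This is Case 1 of the Master Theorem (c < log_b(a), work dominated by leaves), giving O(n^(log_4 12)).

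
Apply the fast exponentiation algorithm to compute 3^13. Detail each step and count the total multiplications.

Computing 3^13 by squaring (build up from 3^1; each line after the first costs one multiplication):

3^1 = 3
3^2 = (3^1)^2 = 3^2 = 9
3^3 = 3 * 3^2 = 3 * 9 = 27
3^6 = (3^3)^2 = 27^2 = 729
3^12 = (3^6)^2 = 729^2 = 531441
3^13 = 3 * 3^12 = 3 * 531441 = 1594323

Result: 1594323
Multiplications needed: 5 (5 lines after 3^1)

3^13 = 1594323. Using exponentiation by squaring, this requires 5 multiplications. The key idea: if the exponent is even, square the half-power; if odd, multiply by the base once.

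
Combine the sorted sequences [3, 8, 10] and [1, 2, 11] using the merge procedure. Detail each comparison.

Merging process:

Compare 3 vs 1: take 1 from right. Merged: [1]
Compare 3 vs 2: take 2 from right. Merged: [1, 2]
Compare 3 vs 11: take 3 from left. Merged: [1, 2, 3]
Compare 8 vs 11: take 8 from left. Merged: [1, 2, 3, 8]
Compare 10 vs 11: take 10 from left. Merged: [1, 2, 3, 8, 10]
Append remaining from right: [11]. Merged: [1, 2, 3, 8, 10, 11]

Final merged array: [1, 2, 3, 8, 10, 11]
Total comparisons: 5

The merged array is [1, 2, 3, 8, 10, 11], requiring 5 comparisons. The merge step runs in O(n) time where n is the total number of elements.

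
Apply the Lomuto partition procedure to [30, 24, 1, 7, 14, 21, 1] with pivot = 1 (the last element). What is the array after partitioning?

Lomuto partition with pivot = 1:

Initial array: [30, 24, 1, 7, 14, 21, 1]

arr[0]=30 > 1: no swap
arr[1]=24 > 1: no swap
arr[2]=1 <= 1: swap with position 0, array becomes [1, 24, 30, 7, 14, 21, 1]
arr[3]=7 > 1: no swap
arr[4]=14 > 1: no swap
arr[5]=21 > 1: no swap

Place pivot at position 1: [1, 1, 30, 7, 14, 21, 24]
Pivot position: 1

After partitioning with pivot 1, the array becomes [1, 1, 30, 7, 14, 21, 24]. The pivot is placed at index 1. All elements to the left of the pivot are <= 1, and all elements to the right are > 1.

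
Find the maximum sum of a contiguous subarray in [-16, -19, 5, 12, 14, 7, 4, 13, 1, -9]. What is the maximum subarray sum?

Using Kadane's algorithm on [-16, -19, 5, 12, 14, 7, 4, 13, 1, -9]:

Scanning through the array:
Position 1 (value -19): max_ending_here = -19, max_so_far = -16
Position 2 (value 5): max_ending_here = 5, max_so_far = 5
Position 3 (value 12): max_ending_here = 17, max_so_far = 17
Position 4 (value 14): max_ending_here = 31, max_so_far = 31
Position 5 (value 7): max_ending_here = 38, max_so_far = 38
Position 6 (value 4): max_ending_here = 42, max_so_far = 42
Position 7 (value 13): max_ending_here = 55, max_so_far = 55
Position 8 (value 1): max_ending_here = 56, max_so_far = 56
Position 9 (value -9): max_ending_here = 47, max_so_far = 56

Maximum subarray: [5, 12, 14, 7, 4, 13, 1]
Maximum sum: 56

The maximum subarray is [5, 12, 14, 7, 4, 13, 1] with sum 56. This subarray runs from index 2 to index 8.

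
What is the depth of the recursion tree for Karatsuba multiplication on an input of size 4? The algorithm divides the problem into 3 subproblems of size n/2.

For divide and conquer with division factor 2:

Problem sizes at each level:
Level 0: 4
Level 1: 2
Level 2: 1

The root is level 0 and the size-1 base case is level 2 (the tree spans levels 0 through 2, i.e. 3 levels counting the root), so the depth is the number of divisions: log_2(4) = 2

The recursion tree depth is log_2(4) = 2. At each level, the problem size is divided by 2, so it takes 2 divisions to reduce to a base case of size 1. The algorithm makes 3 recursive calls at each level.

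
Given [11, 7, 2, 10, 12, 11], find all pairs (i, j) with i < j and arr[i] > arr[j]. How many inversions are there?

Finding inversions in [11, 7, 2, 10, 12, 11]:

(0, 1): arr[0]=11 > arr[1]=7
(0, 2): arr[0]=11 > arr[2]=2
(0, 3): arr[0]=11 > arr[3]=10
(1, 2): arr[1]=7 > arr[2]=2
(4, 5): arr[4]=12 > arr[5]=11

Total inversions: 5

The array has 5 inversion(s): (0,1), (0,2), (0,3), (1,2), (4,5). Each pair (i,j) satisfies i < j and arr[i] > arr[j].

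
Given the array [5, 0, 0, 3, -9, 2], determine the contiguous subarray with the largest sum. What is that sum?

Using Kadane's algorithm on [5, 0, 0, 3, -9, 2]:

Scanning through the array:
Position 1 (value 0): max_ending_here = 5, max_so_far = 5
Position 2 (value 0): max_ending_here = 5, max_so_far = 5
Position 3 (value 3): max_ending_here = 8, max_so_far = 8
Position 4 (value -9): max_ending_here = -1, max_so_far = 8
Position 5 (value 2): max_ending_here = 2, max_so_far = 8

Maximum subarray: [5, 0, 0, 3]
Maximum sum: 8

The maximum subarray is [5, 0, 0, 3] with sum 8. This subarray runs from index 0 to index 3.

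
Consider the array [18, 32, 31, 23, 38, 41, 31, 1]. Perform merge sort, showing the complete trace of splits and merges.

Merge sort trace:

Split: [18, 32, 31, 23, 38, 41, 31, 1] -> [18, 32, 31, 23] and [38, 41, 31, 1]
  Split: [18, 32, 31, 23] -> [18, 32] and [31, 23]
    Split: [18, 32] -> [18] and [32]
    Merge: [18] + [32] -> [18, 32]
    Split: [31, 23] -> [31] and [23]
    Merge: [31] + [23] -> [23, 31]
  Merge: [18, 32] + [23, 31] -> [18, 23, 31, 32]
  Split: [38, 41, 31, 1] -> [38, 41] and [31, 1]
    Split: [38, 41] -> [38] and [41]
    Merge: [38] + [41] -> [38, 41]
    Split: [31, 1] -> [31] and [1]
    Merge: [31] + [1] -> [1, 31]
  Merge: [38, 41] + [1, 31] -> [1, 31, 38, 41]
Merge: [18, 23, 31, 32] + [1, 31, 38, 41] -> [1, 18, 23, 31, 31, 32, 38, 41]

Final sorted array: [1, 18, 23, 31, 31, 32, 38, 41]

The merge sort proceeds by recursively splitting the array and merging sorted halves.
After all merges, the sorted array is [1, 18, 23, 31, 31, 32, 38, 41].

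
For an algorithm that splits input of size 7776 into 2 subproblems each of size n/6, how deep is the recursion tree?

For divide and conquer with division factor 6:

Problem sizes at each level:
Level 0: 7776
Level 1: 1296
Level 2: 216
Level 3: 36
Level 4: 6
Level 5: 1

The root is level 0 and the size-1 base case is level 5 (the tree spans levels 0 through 5, i.e. 6 levels counting the root), so the depth is the number of divisions: log_6(7776) = 5

The recursion tree depth is log_6(7776) = 5. At each level, the problem size is divided by 6, so it takes 5 divisions to reduce to a base case of size 1. The algorithm makes 2 recursive calls at each level.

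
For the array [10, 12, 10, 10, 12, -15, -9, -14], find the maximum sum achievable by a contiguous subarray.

Using Kadane's algorithm on [10, 12, 10, 10, 12, -15, -9, -14]:

Scanning through the array:
Position 1 (value 12): max_ending_here = 22, max_so_far = 22
Position 2 (value 10): max_ending_here = 32, max_so_far = 32
Position 3 (value 10): max_ending_here = 42, max_so_far = 42
Position 4 (value 12): max_ending_here = 54, max_so_far = 54
Position 5 (value -15): max_ending_here = 39, max_so_far = 54
Position 6 (value -9): max_ending_here = 30, max_so_far = 54
Position 7 (value -14): max_ending_here = 16, max_so_far = 54

Maximum subarray: [10, 12, 10, 10, 12]
Maximum sum: 54

The maximum subarray is [10, 12, 10, 10, 12] with sum 54. This subarray runs from index 0 to index 4.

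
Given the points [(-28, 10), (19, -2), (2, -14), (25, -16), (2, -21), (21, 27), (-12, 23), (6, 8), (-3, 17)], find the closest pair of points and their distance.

Computing all pairwise distances among 9 points:

d((-28, 10), (19, -2)) = 48.5077
d((-28, 10), (2, -14)) = 38.4187
d((-28, 10), (25, -16)) = 59.0339
d((-28, 10), (2, -21)) = 43.1393
d((-28, 10), (21, 27)) = 51.8652
d((-28, 10), (-12, 23)) = 20.6155
d((-28, 10), (6, 8)) = 34.0588
d((-28, 10), (-3, 17)) = 25.9615
d((19, -2), (2, -14)) = 20.8087
d((19, -2), (25, -16)) = 15.2315
d((19, -2), (2, -21)) = 25.4951
d((19, -2), (21, 27)) = 29.0689
d((19, -2), (-12, 23)) = 39.8246
d((19, -2), (6, 8)) = 16.4012
d((19, -2), (-3, 17)) = 29.0689
d((2, -14), (25, -16)) = 23.0868
d((2, -14), (2, -21)) = 7.0 <-- minimum
d((2, -14), (21, 27)) = 45.1885
d((2, -14), (-12, 23)) = 39.5601
d((2, -14), (6, 8)) = 22.3607
d((2, -14), (-3, 17)) = 31.4006
d((25, -16), (2, -21)) = 23.5372
d((25, -16), (21, 27)) = 43.1856
d((25, -16), (-12, 23)) = 53.7587
d((25, -16), (6, 8)) = 30.6105
d((25, -16), (-3, 17)) = 43.2782
d((2, -21), (21, 27)) = 51.6236
d((2, -21), (-12, 23)) = 46.1736
d((2, -21), (6, 8)) = 29.2746
d((2, -21), (-3, 17)) = 38.3275
d((21, 27), (-12, 23)) = 33.2415
d((21, 27), (6, 8)) = 24.2074
d((21, 27), (-3, 17)) = 26.0
d((-12, 23), (6, 8)) = 23.4307
d((-12, 23), (-3, 17)) = 10.8167
d((6, 8), (-3, 17)) = 12.7279

Closest pair: (2, -14) and (2, -21) with distance 7.0

The closest pair is (2, -14) and (2, -21) with Euclidean distance 7.0. For 9 points, brute-force pairwise comparison is shown above. For large n, the divide-and-conquer algorithm (sort by x, recurse on halves, check the dividing strip) achieves O(n log n).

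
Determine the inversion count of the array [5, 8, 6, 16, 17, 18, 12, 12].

Finding inversions in [5, 8, 6, 16, 17, 18, 12, 12]:

(1, 2): arr[1]=8 > arr[2]=6
(3, 6): arr[3]=16 > arr[6]=12
(3, 7): arr[3]=16 > arr[7]=12
(4, 6): arr[4]=17 > arr[6]=12
(4, 7): arr[4]=17 > arr[7]=12
(5, 6): arr[5]=18 > arr[6]=12
(5, 7): arr[5]=18 > arr[7]=12

Total inversions: 7

The array has 7 inversion(s): (1,2), (3,6), (3,7), (4,6), (4,7), (5,6), (5,7). Each pair (i,j) satisfies i < j and arr[i] > arr[j].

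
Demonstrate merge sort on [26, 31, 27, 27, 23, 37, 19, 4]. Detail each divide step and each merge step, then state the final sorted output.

Merge sort trace:

Split: [26, 31, 27, 27, 23, 37, 19, 4] -> [26, 31, 27, 27] and [23, 37, 19, 4]
  Split: [26, 31, 27, 27] -> [26, 31] and [27, 27]
    Split: [26, 31] -> [26] and [31]
    Merge: [26] + [31] -> [26, 31]
    Split: [27, 27] -> [27] and [27]
    Merge: [27] + [27] -> [27, 27]
  Merge: [26, 31] + [27, 27] -> [26, 27, 27, 31]
  Split: [23, 37, 19, 4] -> [23, 37] and [19, 4]
    Split: [23, 37] -> [23] and [37]
    Merge: [23] + [37] -> [23, 37]
    Split: [19, 4] -> [19] and [4]
    Merge: [19] + [4] -> [4, 19]
  Merge: [23, 37] + [4, 19] -> [4, 19, 23, 37]
Merge: [26, 27, 27, 31] + [4, 19, 23, 37] -> [4, 19, 23, 26, 27, 27, 31, 37]

Final sorted array: [4, 19, 23, 26, 27, 27, 31, 37]

The merge sort proceeds by recursively splitting the array and merging sorted halves.
After all merges, the sorted array is [4, 19, 23, 26, 27, 27, 31, 37].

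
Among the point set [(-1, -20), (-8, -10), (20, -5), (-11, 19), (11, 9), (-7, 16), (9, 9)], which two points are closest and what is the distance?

Computing all pairwise distances among 7 points:

d((-1, -20), (-8, -10)) = 12.2066
d((-1, -20), (20, -5)) = 25.807
d((-1, -20), (-11, 19)) = 40.2616
d((-1, -20), (11, 9)) = 31.3847
d((-1, -20), (-7, 16)) = 36.4966
d((-1, -20), (9, 9)) = 30.6757
d((-8, -10), (20, -5)) = 28.4429
d((-8, -10), (-11, 19)) = 29.1548
d((-8, -10), (11, 9)) = 26.8701
d((-8, -10), (-7, 16)) = 26.0192
d((-8, -10), (9, 9)) = 25.4951
d((20, -5), (-11, 19)) = 39.2046
d((20, -5), (11, 9)) = 16.6433
d((20, -5), (-7, 16)) = 34.2053
d((20, -5), (9, 9)) = 17.8045
d((-11, 19), (11, 9)) = 24.1661
d((-11, 19), (-7, 16)) = 5.0
d((-11, 19), (9, 9)) = 22.3607
d((11, 9), (-7, 16)) = 19.3132
d((11, 9), (9, 9)) = 2.0 <-- minimum
d((-7, 16), (9, 9)) = 17.4642

Closest pair: (11, 9) and (9, 9) with distance 2.0

The closest pair is (11, 9) and (9, 9) with Euclidean distance 2.0. For 7 points, brute-force pairwise comparison is shown above. For large n, the divide-and-conquer algorithm (sort by x, recurse on halves, check the dividing strip) achieves O(n log n).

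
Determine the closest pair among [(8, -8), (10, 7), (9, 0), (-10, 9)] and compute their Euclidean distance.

Computing all pairwise distances among 4 points:

d((8, -8), (10, 7)) = 15.1327
d((8, -8), (9, 0)) = 8.0623
d((8, -8), (-10, 9)) = 24.7588
d((10, 7), (9, 0)) = 7.0711 <-- minimum
d((10, 7), (-10, 9)) = 20.0998
d((9, 0), (-10, 9)) = 21.0238

Closest pair: (10, 7) and (9, 0) with distance 7.0711

The closest pair is (10, 7) and (9, 0) with Euclidean distance 7.0711. For 4 points, brute-force pairwise comparison is shown above. For large n, the divide-and-conquer algorithm (sort by x, recurse on halves, check the dividing strip) achieves O(n log n).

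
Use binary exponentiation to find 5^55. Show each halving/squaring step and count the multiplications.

Computing 5^55 by squaring (build up from 5^1; each line after the first costs one multiplication):

5^1 = 5
5^2 = (5^1)^2 = 5^2 = 25
5^3 = 5 * 5^2 = 5 * 25 = 125
5^6 = (5^3)^2 = 125^2 = 15625
5^12 = (5^6)^2 = 15625^2 = 244140625
5^13 = 5 * 5^12 = 5 * 244140625 = 1220703125
5^26 = (5^13)^2 = 1220703125^2 = 1490116119384765625
5^27 = 5 * 5^26 = 5 * 1490116119384765625 = 7450580596923828125
5^54 = (5^27)^2 = 7450580596923828125^2 = 55511151231257827021181583404541015625
5^55 = 5 * 5^54 = 5 * 55511151231257827021181583404541015625 = 277555756156289135105907917022705078125

Result: 277555756156289135105907917022705078125
Multiplications needed: 9 (9 lines after 5^1)

5^55 = 277555756156289135105907917022705078125. Using exponentiation by squaring, this requires 9 multiplications. The key idea: if the exponent is even, square the half-power; if odd, multiply by the base once.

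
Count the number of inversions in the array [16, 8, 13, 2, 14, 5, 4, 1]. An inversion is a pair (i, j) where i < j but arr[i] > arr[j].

Finding inversions in [16, 8, 13, 2, 14, 5, 4, 1]:

(0, 1): arr[0]=16 > arr[1]=8
(0, 2): arr[0]=16 > arr[2]=13
(0, 3): arr[0]=16 > arr[3]=2
(0, 4): arr[0]=16 > arr[4]=14
(0, 5): arr[0]=16 > arr[5]=5
(0, 6): arr[0]=16 > arr[6]=4
(0, 7): arr[0]=16 > arr[7]=1
(1, 3): arr[1]=8 > arr[3]=2
(1, 5): arr[1]=8 > arr[5]=5
(1, 6): arr[1]=8 > arr[6]=4
(1, 7): arr[1]=8 > arr[7]=1
(2, 3): arr[2]=13 > arr[3]=2
(2, 5): arr[2]=13 > arr[5]=5
(2, 6): arr[2]=13 > arr[6]=4
(2, 7): arr[2]=13 > arr[7]=1
(3, 7): arr[3]=2 > arr[7]=1
(4, 5): arr[4]=14 > arr[5]=5
(4, 6): arr[4]=14 > arr[6]=4
(4, 7): arr[4]=14 > arr[7]=1
(5, 6): arr[5]=5 > arr[6]=4
(5, 7): arr[5]=5 > arr[7]=1
(6, 7): arr[6]=4 > arr[7]=1

Total inversions: 22

The array has 22 inversion(s): (0,1), (0,2), (0,3), (0,4), (0,5), (0,6), (0,7), (1,3), (1,5), (1,6), (1,7), (2,3), (2,5), (2,6), (2,7), (3,7), (4,5), (4,6), (4,7), (5,6), (5,7), (6,7). Each pair (i,j) satisfies i < j and arr[i] > arr[j].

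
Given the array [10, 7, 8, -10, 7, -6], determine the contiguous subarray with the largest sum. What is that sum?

Using Kadane's algorithm on [10, 7, 8, -10, 7, -6]:

Scanning through the array:
Position 1 (value 7): max_ending_here = 17, max_so_far = 17
Position 2 (value 8): max_ending_here = 25, max_so_far = 25
Position 3 (value -10): max_ending_here = 15, max_so_far = 25
Position 4 (value 7): max_ending_here = 22, max_so_far = 25
Position 5 (value -6): max_ending_here = 16, max_so_far = 25

Maximum subarray: [10, 7, 8]
Maximum sum: 25

The maximum subarray is [10, 7, 8] with sum 25. This subarray runs from index 0 to index 2.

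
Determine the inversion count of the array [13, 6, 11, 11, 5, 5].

Finding inversions in [13, 6, 11, 11, 5, 5]:

(0, 1): arr[0]=13 > arr[1]=6
(0, 2): arr[0]=13 > arr[2]=11
(0, 3): arr[0]=13 > arr[3]=11
(0, 4): arr[0]=13 > arr[4]=5
(0, 5): arr[0]=13 > arr[5]=5
(1, 4): arr[1]=6 > arr[4]=5
(1, 5): arr[1]=6 > arr[5]=5
(2, 4): arr[2]=11 > arr[4]=5
(2, 5): arr[2]=11 > arr[5]=5
(3, 4): arr[3]=11 > arr[4]=5
(3, 5): arr[3]=11 > arr[5]=5

Total inversions: 11

The array has 11 inversion(s): (0,1), (0,2), (0,3), (0,4), (0,5), (1,4), (1,5), (2,4), (2,5), (3,4), (3,5). Each pair (i,j) satisfies i < j and arr[i] > arr[j].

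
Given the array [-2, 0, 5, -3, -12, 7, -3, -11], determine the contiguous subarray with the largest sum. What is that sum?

Using Kadane's algorithm on [-2, 0, 5, -3, -12, 7, -3, -11]:

Scanning through the array:
Position 1 (value 0): max_ending_here = 0, max_so_far = 0
Position 2 (value 5): max_ending_here = 5, max_so_far = 5
Position 3 (value -3): max_ending_here = 2, max_so_far = 5
Position 4 (value -12): max_ending_here = -10, max_so_far = 5
Position 5 (value 7): max_ending_here = 7, max_so_far = 7
Position 6 (value -3): max_ending_here = 4, max_so_far = 7
Position 7 (value -11): max_ending_here = -7, max_so_far = 7

Maximum subarray: [7]
Maximum sum: 7

The maximum subarray is [7] with sum 7. This subarray runs from index 5 to index 5.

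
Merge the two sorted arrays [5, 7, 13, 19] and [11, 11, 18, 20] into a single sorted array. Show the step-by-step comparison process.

Merging process:

Compare 5 vs 11: take 5 from left. Merged: [5]
Compare 7 vs 11: take 7 from left. Merged: [5, 7]
Compare 13 vs 11: take 11 from right. Merged: [5, 7, 11]
Compare 13 vs 11: take 11 from right. Merged: [5, 7, 11, 11]
Compare 13 vs 18: take 13 from left. Merged: [5, 7, 11, 11, 13]
Compare 19 vs 18: take 18 from right. Merged: [5, 7, 11, 11, 13, 18]
Compare 19 vs 20: take 19 from left. Merged: [5, 7, 11, 11, 13, 18, 19]
Append remaining from right: [20]. Merged: [5, 7, 11, 11, 13, 18, 19, 20]

Final merged array: [5, 7, 11, 11, 13, 18, 19, 20]
Total comparisons: 7

The merged array is [5, 7, 11, 11, 13, 18, 19, 20], requiring 7 comparisons. The merge step runs in O(n) time where n is the total number of elements.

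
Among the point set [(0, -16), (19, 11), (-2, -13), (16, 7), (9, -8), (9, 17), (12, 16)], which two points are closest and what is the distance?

Computing all pairwise distances among 7 points:

d((0, -16), (19, 11)) = 33.0151
d((0, -16), (-2, -13)) = 3.6056
d((0, -16), (16, 7)) = 28.0179
d((0, -16), (9, -8)) = 12.0416
d((0, -16), (9, 17)) = 34.2053
d((0, -16), (12, 16)) = 34.176
d((19, 11), (-2, -13)) = 31.8904
d((19, 11), (16, 7)) = 5.0
d((19, 11), (9, -8)) = 21.4709
d((19, 11), (9, 17)) = 11.6619
d((19, 11), (12, 16)) = 8.6023
d((-2, -13), (16, 7)) = 26.9072
d((-2, -13), (9, -8)) = 12.083
d((-2, -13), (9, 17)) = 31.9531
d((-2, -13), (12, 16)) = 32.2025
d((16, 7), (9, -8)) = 16.5529
d((16, 7), (9, 17)) = 12.2066
d((16, 7), (12, 16)) = 9.8489
d((9, -8), (9, 17)) = 25.0
d((9, -8), (12, 16)) = 24.1868
d((9, 17), (12, 16)) = 3.1623 <-- minimum

Closest pair: (9, 17) and (12, 16) with distance 3.1623

The closest pair is (9, 17) and (12, 16) with Euclidean distance 3.1623. For 7 points, brute-force pairwise comparison is shown above. For large n, the divide-and-conquer algorithm (sort by x, recurse on halves, check the dividing strip) achieves O(n log n).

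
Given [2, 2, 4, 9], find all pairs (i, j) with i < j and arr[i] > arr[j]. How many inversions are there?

Finding inversions in [2, 2, 4, 9]:


Total inversions: 0

The array has 0 inversions. It is already sorted.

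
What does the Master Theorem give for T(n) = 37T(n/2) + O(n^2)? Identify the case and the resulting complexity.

Master Theorem for T(n) = 37T(n/2) + O(n^2):

a = 37, b = 2, c = 2
log_b(a) = log_2(37) = 5.2095

Case 1: c = 2 < log_2(37) = 5.2095
T(n) = O(n^(log_2 37))

For T(n) = 37T(n/2) + O(n^2): log_2(37) = 5.2095. This is Case 1 of the Master Theorem (c < log_b(a), work dominated by leaves), giving O(n^(log_2 37)).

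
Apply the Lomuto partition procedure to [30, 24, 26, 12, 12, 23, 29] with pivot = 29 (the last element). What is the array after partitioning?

Lomuto partition with pivot = 29:

Initial array: [30, 24, 26, 12, 12, 23, 29]

arr[0]=30 > 29: no swap
arr[1]=24 <= 29: swap with position 0, array becomes [24, 30, 26, 12, 12, 23, 29]
arr[2]=26 <= 29: swap with position 1, array becomes [24, 26, 30, 12, 12, 23, 29]
arr[3]=12 <= 29: swap with position 2, array becomes [24, 26, 12, 30, 12, 23, 29]
arr[4]=12 <= 29: swap with position 3, array becomes [24, 26, 12, 12, 30, 23, 29]
arr[5]=23 <= 29: swap with position 4, array becomes [24, 26, 12, 12, 23, 30, 29]

Place pivot at position 5: [24, 26, 12, 12, 23, 29, 30]
Pivot position: 5

After partitioning with pivot 29, the array becomes [24, 26, 12, 12, 23, 29, 30]. The pivot is placed at index 5. All elements to the left of the pivot are <= 29, and all elements to the right are > 29.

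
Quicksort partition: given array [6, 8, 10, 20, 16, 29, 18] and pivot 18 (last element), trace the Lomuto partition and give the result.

Lomuto partition with pivot = 18:

Initial array: [6, 8, 10, 20, 16, 29, 18]

arr[0]=6 <= 18: swap with position 0, array becomes [6, 8, 10, 20, 16, 29, 18]
arr[1]=8 <= 18: swap with position 1, array becomes [6, 8, 10, 20, 16, 29, 18]
arr[2]=10 <= 18: swap with position 2, array becomes [6, 8, 10, 20, 16, 29, 18]
arr[3]=20 > 18: no swap
arr[4]=16 <= 18: swap with position 3, array becomes [6, 8, 10, 16, 20, 29, 18]
arr[5]=29 > 18: no swap

Place pivot at position 4: [6, 8, 10, 16, 18, 29, 20]
Pivot position: 4

After partitioning with pivot 18, the array becomes [6, 8, 10, 16, 18, 29, 20]. The pivot is placed at index 4. All elements to the left of the pivot are <= 18, and all elements to the right are > 18.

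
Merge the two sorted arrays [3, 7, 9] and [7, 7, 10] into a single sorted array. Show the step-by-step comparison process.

Merging process:

Compare 3 vs 7: take 3 from left. Merged: [3]
Compare 7 vs 7: take 7 from left. Merged: [3, 7]
Compare 9 vs 7: take 7 from right. Merged: [3, 7, 7]
Compare 9 vs 7: take 7 from right. Merged: [3, 7, 7, 7]
Compare 9 vs 10: take 9 from left. Merged: [3, 7, 7, 7, 9]
Append remaining from right: [10]. Merged: [3, 7, 7, 7, 9, 10]

Final merged array: [3, 7, 7, 7, 9, 10]
Total comparisons: 5

The merged array is [3, 7, 7, 7, 9, 10], requiring 5 comparisons. The merge step runs in O(n) time where n is the total number of elements.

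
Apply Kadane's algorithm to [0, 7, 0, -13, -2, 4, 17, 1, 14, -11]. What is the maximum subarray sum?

Using Kadane's algorithm on [0, 7, 0, -13, -2, 4, 17, 1, 14, -11]:

Scanning through the array:
Position 1 (value 7): max_ending_here = 7, max_so_far = 7
Position 2 (value 0): max_ending_here = 7, max_so_far = 7
Position 3 (value -13): max_ending_here = -6, max_so_far = 7
Position 4 (value -2): max_ending_here = -2, max_so_far = 7
Position 5 (value 4): max_ending_here = 4, max_so_far = 7
Position 6 (value 17): max_ending_here = 21, max_so_far = 21
Position 7 (value 1): max_ending_here = 22, max_so_far = 22
Position 8 (value 14): max_ending_here = 36, max_so_far = 36
Position 9 (value -11): max_ending_here = 25, max_so_far = 36

Maximum subarray: [4, 17, 1, 14]
Maximum sum: 36

The maximum subarray is [4, 17, 1, 14] with sum 36. This subarray runs from index 5 to index 8.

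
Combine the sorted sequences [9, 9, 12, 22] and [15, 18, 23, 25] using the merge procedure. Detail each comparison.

Merging process:

Compare 9 vs 15: take 9 from left. Merged: [9]
Compare 9 vs 15: take 9 from left. Merged: [9, 9]
Compare 12 vs 15: take 12 from left. Merged: [9, 9, 12]
Compare 22 vs 15: take 15 from right. Merged: [9, 9, 12, 15]
Compare 22 vs 18: take 18 from right. Merged: [9, 9, 12, 15, 18]
Compare 22 vs 23: take 22 from left. Merged: [9, 9, 12, 15, 18, 22]
Append remaining from right: [23, 25]. Merged: [9, 9, 12, 15, 18, 22, 23, 25]

Final merged array: [9, 9, 12, 15, 18, 22, 23, 25]
Total comparisons: 6

The merged array is [9, 9, 12, 15, 18, 22, 23, 25], requiring 6 comparisons. The merge step runs in O(n) time where n is the total number of elements.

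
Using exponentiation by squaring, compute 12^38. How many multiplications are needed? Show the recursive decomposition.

Computing 12^38 by squaring (build up from 12^1; each line after the first costs one multiplication):

12^1 = 12
12^2 = (12^1)^2 = 12^2 = 144
12^4 = (12^2)^2 = 144^2 = 20736
12^8 = (12^4)^2 = 20736^2 = 429981696
12^9 = 12 * 12^8 = 12 * 429981696 = 5159780352
12^18 = (12^9)^2 = 5159780352^2 = 26623333280885243904
12^19 = 12 * 12^18 = 12 * 26623333280885243904 = 319479999370622926848
12^38 = (12^19)^2 = 319479999370622926848^2 = 102067469997853225734913580209377959215104

Result: 102067469997853225734913580209377959215104
Multiplications needed: 7 (7 lines after 12^1)

12^38 = 102067469997853225734913580209377959215104. Using exponentiation by squaring, this requires 7 multiplications. The key idea: if the exponent is even, square the half-power; if odd, multiply by the base once.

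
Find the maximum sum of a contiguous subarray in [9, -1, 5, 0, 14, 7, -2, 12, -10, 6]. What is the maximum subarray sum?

Using Kadane's algorithm on [9, -1, 5, 0, 14, 7, -2, 12, -10, 6]:

Scanning through the array:
Position 1 (value -1): max_ending_here = 8, max_so_far = 9
Position 2 (value 5): max_ending_here = 13, max_so_far = 13
Position 3 (value 0): max_ending_here = 13, max_so_far = 13
Position 4 (value 14): max_ending_here = 27, max_so_far = 27
Position 5 (value 7): max_ending_here = 34, max_so_far = 34
Position 6 (value -2): max_ending_here = 32, max_so_far = 34
Position 7 (value 12): max_ending_here = 44, max_so_far = 44
Position 8 (value -10): max_ending_here = 34, max_so_far = 44
Position 9 (value 6): max_ending_here = 40, max_so_far = 44

Maximum subarray: [9, -1, 5, 0, 14, 7, -2, 12]
Maximum sum: 44

The maximum subarray is [9, -1, 5, 0, 14, 7, -2, 12] with sum 44. This subarray runs from index 0 to index 7.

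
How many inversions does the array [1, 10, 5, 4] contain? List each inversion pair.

Finding inversions in [1, 10, 5, 4]:

(1, 2): arr[1]=10 > arr[2]=5
(1, 3): arr[1]=10 > arr[3]=4
(2, 3): arr[2]=5 > arr[3]=4

Total inversions: 3

The array has 3 inversion(s): (1,2), (1,3), (2,3). Each pair (i,j) satisfies i < j and arr[i] > arr[j].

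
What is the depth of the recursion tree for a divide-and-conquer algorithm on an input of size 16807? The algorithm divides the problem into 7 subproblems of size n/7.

For divide and conquer with division factor 7:

Problem sizes at each level:
Level 0: 16807
Level 1: 2401
Level 2: 343
Level 3: 49
Level 4: 7
Level 5: 1

The root is level 0 and the size-1 base case is level 5 (the tree spans levels 0 through 5, i.e. 6 levels counting the root), so the depth is the number of divisions: log_7(16807) = 5

The recursion tree depth is log_7(16807) = 5. At each level, the problem size is divided by 7, so it takes 5 divisions to reduce to a base case of size 1. The algorithm makes 7 recursive calls at each level.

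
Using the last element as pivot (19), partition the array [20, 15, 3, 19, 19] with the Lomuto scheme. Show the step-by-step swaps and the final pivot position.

Lomuto partition with pivot = 19:

Initial array: [20, 15, 3, 19, 19]

arr[0]=20 > 19: no swap
arr[1]=15 <= 19: swap with position 0, array becomes [15, 20, 3, 19, 19]
arr[2]=3 <= 19: swap with position 1, array becomes [15, 3, 20, 19, 19]
arr[3]=19 <= 19: swap with position 2, array becomes [15, 3, 19, 20, 19]

Place pivot at position 3: [15, 3, 19, 19, 20]
Pivot position: 3

After partitioning with pivot 19, the array becomes [15, 3, 19, 19, 20]. The pivot is placed at index 3. All elements to the left of the pivot are <= 19, and all elements to the right are > 19.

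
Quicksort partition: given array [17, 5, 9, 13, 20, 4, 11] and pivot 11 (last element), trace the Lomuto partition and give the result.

Lomuto partition with pivot = 11:

Initial array: [17, 5, 9, 13, 20, 4, 11]

arr[0]=17 > 11: no swap
arr[1]=5 <= 11: swap with position 0, array becomes [5, 17, 9, 13, 20, 4, 11]
arr[2]=9 <= 11: swap with position 1, array becomes [5, 9, 17, 13, 20, 4, 11]
arr[3]=13 > 11: no swap
arr[4]=20 > 11: no swap
arr[5]=4 <= 11: swap with position 2, array becomes [5, 9, 4, 13, 20, 17, 11]

Place pivot at position 3: [5, 9, 4, 11, 20, 17, 13]
Pivot position: 3

After partitioning with pivot 11, the array becomes [5, 9, 4, 11, 20, 17, 13]. The pivot is placed at index 3. All elements to the left of the pivot are <= 11, and all elements to the right are > 11.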